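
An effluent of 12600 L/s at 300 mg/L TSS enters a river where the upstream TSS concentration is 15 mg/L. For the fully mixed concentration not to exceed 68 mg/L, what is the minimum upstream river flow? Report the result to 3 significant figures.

55200 L/s

Set C_mix = 68: (Q·15.00 + 12600·300.0) / (Q + 12600) = 68
→ Q = 12600·(300.0 − 68)/(68 − 15.00) = 55150 L/s.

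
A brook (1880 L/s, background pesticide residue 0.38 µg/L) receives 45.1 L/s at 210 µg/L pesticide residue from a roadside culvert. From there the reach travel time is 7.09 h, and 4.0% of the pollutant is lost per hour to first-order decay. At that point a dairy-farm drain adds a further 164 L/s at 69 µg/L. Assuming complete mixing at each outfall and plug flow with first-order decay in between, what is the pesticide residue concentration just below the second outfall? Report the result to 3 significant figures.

Mass balance: C = (1880·0.3800 + 45.10·210.0) / 1925 = 10190/1925 = 5.291 µg/L; combined flow 1925 L/s.
4.0%/h lost → k = −ln(1 − 0.04) = 0.04082 h⁻¹.
After decay, C = 5.291 × e^(−kt) = 5.291 × 0.7487 = 3.961 µg/L.
At the second outfall, C = (1925·3.961 + 164.0·69.00) / (1925 + 164.0) = 9.067 µg/L.

9.07 µg/L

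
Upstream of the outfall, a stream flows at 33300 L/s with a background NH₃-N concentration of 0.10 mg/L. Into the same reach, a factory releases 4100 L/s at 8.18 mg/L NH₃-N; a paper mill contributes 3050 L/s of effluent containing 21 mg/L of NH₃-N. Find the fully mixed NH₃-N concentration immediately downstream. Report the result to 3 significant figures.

2.49 mg/L

Conservation of mass: C = (33300·0.1000 + 4100·8.180 + 3050·21.00) / 40450 = 100900/40450 = 2.495 mg/L.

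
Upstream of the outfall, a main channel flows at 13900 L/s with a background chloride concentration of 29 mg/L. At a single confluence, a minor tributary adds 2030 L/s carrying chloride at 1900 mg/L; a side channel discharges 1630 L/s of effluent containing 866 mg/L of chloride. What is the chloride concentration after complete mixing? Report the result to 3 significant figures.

323 mg/L

Mass balance: C = (13900·29.00 + 2030·1900 + 1630·866.0) / 17560 = 5672000/17560 = 323.0 mg/L.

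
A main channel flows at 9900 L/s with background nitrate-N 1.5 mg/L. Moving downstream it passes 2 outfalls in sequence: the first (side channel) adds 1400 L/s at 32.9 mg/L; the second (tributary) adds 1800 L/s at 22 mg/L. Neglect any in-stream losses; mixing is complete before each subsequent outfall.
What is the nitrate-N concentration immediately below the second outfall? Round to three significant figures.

7.67 mg/L

Outfall 1: combined Q = 11300 L/s; C = (9900·1.500 + 1400·32.90)/11300 = 5.390 mg/L.
Outfall 2: combined Q = 13100 L/s; C = (11300·5.390 + 1800·22.00)/13100 = 7.673 mg/L.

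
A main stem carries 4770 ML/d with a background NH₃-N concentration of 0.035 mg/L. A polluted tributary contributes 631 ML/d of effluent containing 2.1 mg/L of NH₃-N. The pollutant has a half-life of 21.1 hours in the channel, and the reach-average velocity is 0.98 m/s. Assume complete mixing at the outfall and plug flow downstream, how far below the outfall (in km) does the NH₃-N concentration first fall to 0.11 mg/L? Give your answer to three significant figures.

98.9 km

Mass balance: C = (4770·0.03500 + 631.0·2.100) / 5401 = 1492/5401 = 0.2763 mg/L.
Half-life 21.1 h → k = ln 2 / 21.1 = 0.03285 h⁻¹ = 0.7884 d⁻¹.
Set 0.2763·exp(−k·t) = 0.11 → t = ln(0.2763/0.11)/k = 100900 s = 28.03 h.
Distance = v·t = 0.98·100900 = 98890 m = 98.89 km.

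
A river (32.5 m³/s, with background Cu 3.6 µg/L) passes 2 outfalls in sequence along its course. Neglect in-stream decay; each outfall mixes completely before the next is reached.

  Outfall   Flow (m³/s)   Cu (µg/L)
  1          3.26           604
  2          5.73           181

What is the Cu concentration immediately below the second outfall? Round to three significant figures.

After outfall 1: Q = 32.50 + 3.260 = 35.76 m³/s; C = (32.50·3.600 + 3.260·604.0)/35.76 = 58.33 µg/L.
After outfall 2: Q = 35.76 + 5.730 = 41.49 m³/s; C = (35.76·58.33 + 5.730·181.0)/41.49 = 75.28 µg/L.

75.3 µg/L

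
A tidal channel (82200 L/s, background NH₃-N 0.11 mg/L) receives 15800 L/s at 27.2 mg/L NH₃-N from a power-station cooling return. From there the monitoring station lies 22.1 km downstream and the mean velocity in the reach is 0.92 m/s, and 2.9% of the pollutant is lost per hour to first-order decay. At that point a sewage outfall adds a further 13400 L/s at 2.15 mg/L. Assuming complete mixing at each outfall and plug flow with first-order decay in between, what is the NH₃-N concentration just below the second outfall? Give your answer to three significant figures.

3.50 mg/L

After mixing, C = (82200·0.1100 + 15800·27.20) / 98000 = 438800/98000 = 4.478 mg/L; combined flow 98000 L/s.
Travel time t = 22.1·1000 / 0.92 = 24020 s = 6.673 h.
2.9%/h lost → k = −ln(1 − 0.029) = 0.02943 h⁻¹.
Decay over the reach: 4.478·exp(−kt) = 4.478·0.8217 = 3.679 mg/L.
Second outfall: C = (98000·3.679 + 13400·2.150)/111400 = 3.495 mg/L.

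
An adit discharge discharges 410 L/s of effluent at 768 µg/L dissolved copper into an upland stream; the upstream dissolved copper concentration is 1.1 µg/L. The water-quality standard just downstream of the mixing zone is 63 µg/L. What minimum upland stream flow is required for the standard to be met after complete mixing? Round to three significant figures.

4670 L/s

Set C_mix = 63: (Q·1.100 + 410.0·768.0) / (Q + 410.0) = 63
→ Q = 410.0·(768.0 − 63)/(63 − 1.100) = 4670 L/s.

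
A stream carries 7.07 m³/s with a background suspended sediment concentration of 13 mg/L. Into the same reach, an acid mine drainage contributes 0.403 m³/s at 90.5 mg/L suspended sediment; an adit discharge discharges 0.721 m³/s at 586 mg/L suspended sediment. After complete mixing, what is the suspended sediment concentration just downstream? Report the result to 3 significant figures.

Mixed concentration C = ΣQC/ΣQ = (7.070·13.00 + 0.4030·90.50 + 0.7210·586.0) / 8.194 = 550.9/8.194 = 67.23 mg/L.

67.2 mg/L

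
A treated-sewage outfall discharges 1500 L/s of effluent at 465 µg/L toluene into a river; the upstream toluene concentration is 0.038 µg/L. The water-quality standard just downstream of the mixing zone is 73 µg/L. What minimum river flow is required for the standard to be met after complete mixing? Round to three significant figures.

Set C_mix = 73: (Q·0.03800 + 1500·465.0) / (Q + 1500) = 73
→ Q = 1500·(465.0 − 73)/(73 − 0.03800) = 8059 L/s.

8060 L/s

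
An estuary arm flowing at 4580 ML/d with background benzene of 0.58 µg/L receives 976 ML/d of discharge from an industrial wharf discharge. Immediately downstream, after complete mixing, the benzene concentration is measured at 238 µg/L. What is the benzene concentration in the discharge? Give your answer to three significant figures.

Mass balance: 4580·0.5800 + 976.0·Cₑ = 5556·238.0
→ Cₑ = (5556·238.0 − 4580·0.5800) / 976.0 = 1352 µg/L.

1350 µg/L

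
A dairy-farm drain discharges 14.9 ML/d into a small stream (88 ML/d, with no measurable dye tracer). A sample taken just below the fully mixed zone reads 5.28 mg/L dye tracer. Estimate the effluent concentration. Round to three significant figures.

36.5 mg/L

Mass balance: 88.00·0 + 14.90·Cₑ = 102.9·5.280
→ Cₑ = (102.9·5.280 − 88.00·0) / 14.90 = 36.46 mg/L.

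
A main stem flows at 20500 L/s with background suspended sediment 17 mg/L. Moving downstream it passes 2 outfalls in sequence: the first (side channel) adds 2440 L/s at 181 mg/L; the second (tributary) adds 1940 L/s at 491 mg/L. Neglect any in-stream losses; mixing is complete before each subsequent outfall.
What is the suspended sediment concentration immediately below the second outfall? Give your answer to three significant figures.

70.0 mg/L

Below outfall 1: Q → 22940 L/s, C = (20500·17.00 + 2440·181.0)/22940 = 34.44 mg/L.
Below outfall 2: Q → 24880 L/s, C = (22940·34.44 + 1940·491.0)/24880 = 70.04 mg/L.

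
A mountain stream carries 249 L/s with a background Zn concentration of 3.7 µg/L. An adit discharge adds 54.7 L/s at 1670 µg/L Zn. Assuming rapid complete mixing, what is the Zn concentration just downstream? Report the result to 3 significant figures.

304 µg/L

Flow-weighted average: C = (249.0·3.700 + 54.70·1670) / 303.7 = 92270/303.7 = 303.8 µg/L.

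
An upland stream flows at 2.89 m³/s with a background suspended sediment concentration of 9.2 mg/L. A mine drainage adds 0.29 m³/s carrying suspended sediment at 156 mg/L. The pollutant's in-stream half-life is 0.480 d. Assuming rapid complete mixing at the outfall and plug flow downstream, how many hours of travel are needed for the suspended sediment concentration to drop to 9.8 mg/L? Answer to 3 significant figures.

Conservation of mass: C = (2.890·9.200 + 0.2900·156.0) / 3.180 = 71.83/3.180 = 22.59 mg/L.
Half-life 0.480 d → k = ln 2 / 0.480 = 1.444 d⁻¹.
22.59·exp(−k·t) = 9.8 → t = ln(22.59/9.8)/k = 49960 s = 13.88 h.

13.9 h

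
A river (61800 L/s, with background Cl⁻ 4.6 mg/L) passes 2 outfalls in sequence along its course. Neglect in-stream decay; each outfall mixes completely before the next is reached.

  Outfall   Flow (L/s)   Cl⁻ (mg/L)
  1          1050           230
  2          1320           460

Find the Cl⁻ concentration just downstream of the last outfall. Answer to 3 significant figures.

17.7 mg/L

Outfall 1: combined Q = 62850 L/s; C = (61800·4.600 + 1050·230.0)/62850 = 8.366 mg/L.
Outfall 2: combined Q = 64170 L/s; C = (62850·8.366 + 1320·460.0)/64170 = 17.66 mg/L.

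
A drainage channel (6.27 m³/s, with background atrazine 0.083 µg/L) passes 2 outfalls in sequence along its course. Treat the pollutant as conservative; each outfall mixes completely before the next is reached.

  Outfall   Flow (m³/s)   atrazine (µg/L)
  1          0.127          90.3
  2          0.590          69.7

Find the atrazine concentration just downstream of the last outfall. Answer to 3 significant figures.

Outfall 1: combined Q = 6.397 m³/s; C = (6.270·0.08300 + 0.1270·90.30)/6.397 = 1.874 µg/L.
Outfall 2: combined Q = 6.987 m³/s; C = (6.397·1.874 + 0.5900·69.70)/6.987 = 7.601 µg/L.

7.60 µg/L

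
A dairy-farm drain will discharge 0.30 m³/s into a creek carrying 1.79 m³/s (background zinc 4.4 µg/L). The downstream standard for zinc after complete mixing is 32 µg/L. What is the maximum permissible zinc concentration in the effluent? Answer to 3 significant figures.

197 µg/L

At the limit, (Qr·Cr + Qe·Cₑ)/(Qr + Qe) = 32:
Cₑ = (2.090·32 − 1.790·4.400) / 0.3000 = 196.7 µg/L.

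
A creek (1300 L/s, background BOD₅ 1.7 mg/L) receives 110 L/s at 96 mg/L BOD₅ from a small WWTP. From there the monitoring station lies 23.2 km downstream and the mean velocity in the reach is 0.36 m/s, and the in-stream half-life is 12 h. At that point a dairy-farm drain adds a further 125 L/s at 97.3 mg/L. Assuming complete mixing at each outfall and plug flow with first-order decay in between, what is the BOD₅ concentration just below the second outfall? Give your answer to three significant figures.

Conservation of mass: C = (1300·1.700 + 110.0·96.00) / 1410 = 12770/1410 = 9.057 mg/L; combined flow 1410 L/s.
Travel time t = 23.2·1000 / 0.36 = 64440 s = 17.90 h.
Half-life 12 h → k = ln 2 / 12 = 0.05776 h⁻¹ = 1.386 d⁻¹.
First-order decay: C = 9.057·exp(−k·t) = 9.057·0.3556 = 3.220 mg/L.
Second outfall: C = (1410·3.220 + 125.0·97.30)/1535 = 10.88 mg/L.

10.9 mg/L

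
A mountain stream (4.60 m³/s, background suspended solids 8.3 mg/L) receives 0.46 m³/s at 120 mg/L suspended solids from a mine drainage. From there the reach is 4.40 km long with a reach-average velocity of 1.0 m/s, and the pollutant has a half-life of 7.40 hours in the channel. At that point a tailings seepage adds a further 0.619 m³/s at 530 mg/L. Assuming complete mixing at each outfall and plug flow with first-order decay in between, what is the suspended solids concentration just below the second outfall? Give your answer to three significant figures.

72.4 mg/L

Mass balance: C = (4.600·8.300 + 0.4600·120.0) / 5.060 = 93.38/5.060 = 18.45 mg/L; combined flow 5.060 m³/s.
Travel time t = 4.40·1000 / 1.0 = 4400 s = 1.222 h.
Half-life 7.40 h → k = ln 2 / 7.40 = 0.09367 h⁻¹ = 2.248 d⁻¹.
Applying C = C₀e^(−kt): 18.45 × 0.8918 = 16.46 mg/L.
At the second outfall, C = (5.060·16.46 + 0.6190·530.0) / (5.060 + 0.6190) = 72.43 mg/L.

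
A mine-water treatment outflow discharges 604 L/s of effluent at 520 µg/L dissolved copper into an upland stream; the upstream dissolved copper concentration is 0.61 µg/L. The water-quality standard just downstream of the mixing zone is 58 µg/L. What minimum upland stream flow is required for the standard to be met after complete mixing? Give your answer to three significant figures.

Set C_mix = 58: (Q·0.6100 + 604.0·520.0) / (Q + 604.0) = 58
→ Q = 604.0·(520.0 − 58)/(58 − 0.6100) = 4862 L/s.

4860 L/s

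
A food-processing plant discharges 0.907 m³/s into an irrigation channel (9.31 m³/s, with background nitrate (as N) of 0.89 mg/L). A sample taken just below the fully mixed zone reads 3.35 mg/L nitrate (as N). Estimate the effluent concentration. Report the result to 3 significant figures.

Mass balance: 9.310·0.8900 + 0.9070·Cₑ = 10.22·3.350
→ Cₑ = (10.22·3.350 − 9.310·0.8900) / 0.9070 = 28.60 mg/L.

28.6 mg/L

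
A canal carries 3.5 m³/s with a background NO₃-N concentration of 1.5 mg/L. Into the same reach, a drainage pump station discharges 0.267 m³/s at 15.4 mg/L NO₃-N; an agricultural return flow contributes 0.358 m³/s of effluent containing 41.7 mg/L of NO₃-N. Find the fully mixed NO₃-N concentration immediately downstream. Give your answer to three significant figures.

5.89 mg/L

After mixing, C = (3.500·1.500 + 0.2670·15.40 + 0.3580·41.70) / 4.125 = 24.29/4.125 = 5.889 mg/L.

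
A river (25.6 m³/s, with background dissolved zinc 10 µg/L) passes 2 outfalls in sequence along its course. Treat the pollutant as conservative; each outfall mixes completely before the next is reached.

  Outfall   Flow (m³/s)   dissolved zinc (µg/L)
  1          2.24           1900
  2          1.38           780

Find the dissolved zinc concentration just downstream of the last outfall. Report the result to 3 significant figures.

191 µg/L

After outfall 1: Q = 25.60 + 2.240 = 27.84 m³/s; C = (25.60·10.00 + 2.240·1900)/27.84 = 162.1 µg/L.
After outfall 2: Q = 27.84 + 1.380 = 29.22 m³/s; C = (27.84·162.1 + 1.380·780.0)/29.22 = 191.3 µg/L.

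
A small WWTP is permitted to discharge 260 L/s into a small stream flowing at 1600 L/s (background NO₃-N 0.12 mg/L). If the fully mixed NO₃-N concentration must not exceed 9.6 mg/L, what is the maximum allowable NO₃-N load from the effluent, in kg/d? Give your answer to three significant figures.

1530 kg/d

Mass balance at the limit: 1600·0.1200 + 260.0·Cₑ = 1860·9.6 → Cₑ = 67.94 mg/L.
260.0 L/s = 0.2600 m³/s. Load = 0.2600 m³/s × 67.94 g/m³ × 86 400 s/d = 1526 kg/d.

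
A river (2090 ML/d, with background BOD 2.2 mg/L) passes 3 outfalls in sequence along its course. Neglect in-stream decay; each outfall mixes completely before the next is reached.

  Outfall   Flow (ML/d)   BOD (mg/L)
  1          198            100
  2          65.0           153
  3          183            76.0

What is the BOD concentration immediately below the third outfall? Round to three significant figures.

Outfall 1: combined Q = 2288 ML/d; C = (2090·2.200 + 198.0·100.0)/2288 = 10.66 mg/L.
Outfall 2: combined Q = 2353 ML/d; C = (2288·10.66 + 65.00·153.0)/2353 = 14.60 mg/L.
Outfall 3: combined Q = 2536 ML/d; C = (2353·14.60 + 183.0·76.00)/2536 = 19.03 mg/L.

19.0 mg/L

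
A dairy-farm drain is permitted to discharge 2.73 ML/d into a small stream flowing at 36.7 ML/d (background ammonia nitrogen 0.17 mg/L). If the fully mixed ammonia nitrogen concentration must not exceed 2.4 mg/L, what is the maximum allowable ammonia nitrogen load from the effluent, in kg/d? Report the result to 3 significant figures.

Mass balance at the limit: 36.70·0.1700 + 2.730·Cₑ = 39.43·2.4 → Cₑ = 32.38 mg/L.
2.730 ML/d = 0.03160 m³/s. Load = 0.03160 m³/s × 32.38 g/m³ × 86 400 s/d = 88.39 kg/d.

88.4 kg/d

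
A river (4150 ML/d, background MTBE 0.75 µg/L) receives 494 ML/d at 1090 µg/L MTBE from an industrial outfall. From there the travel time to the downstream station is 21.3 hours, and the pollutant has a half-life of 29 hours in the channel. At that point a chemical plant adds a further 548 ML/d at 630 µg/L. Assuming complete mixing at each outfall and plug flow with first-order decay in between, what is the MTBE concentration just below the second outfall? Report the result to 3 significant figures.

129 µg/L

Flow-weighted average: C = (4150·0.7500 + 494.0·1090) / 4644 = 541600/4644 = 116.6 µg/L; combined flow 4644 ML/d.
Half-life 29 h → k = ln 2 / 29 = 0.02390 h⁻¹ = 0.5736 d⁻¹.
Applying C = C₀e^(−kt): 116.6 × 0.6010 = 70.09 µg/L.
Second outfall: C = (4644·70.09 + 548.0·630.0)/5192 = 129.2 µg/L.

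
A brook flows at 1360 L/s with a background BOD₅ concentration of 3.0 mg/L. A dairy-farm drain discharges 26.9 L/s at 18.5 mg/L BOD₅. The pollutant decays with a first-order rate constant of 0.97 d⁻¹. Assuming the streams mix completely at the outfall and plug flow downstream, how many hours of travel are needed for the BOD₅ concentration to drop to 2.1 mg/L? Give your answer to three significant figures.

After mixing, C = (1360·3.000 + 26.90·18.50) / 1387 = 4578/1387 = 3.301 mg/L.
3.301·exp(−k·t) = 2.1 → t = ln(3.301/2.1)/k = 40280 s = 11.19 h.

11.2 h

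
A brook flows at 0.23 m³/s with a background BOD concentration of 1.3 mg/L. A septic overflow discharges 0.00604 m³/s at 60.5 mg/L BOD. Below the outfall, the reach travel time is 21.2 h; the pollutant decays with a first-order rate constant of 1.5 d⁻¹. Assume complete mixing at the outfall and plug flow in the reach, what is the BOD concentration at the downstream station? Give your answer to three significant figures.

0.748 mg/L

Mixed concentration C = ΣQC/ΣQ = (0.2300·1.300 + 0.006040·60.50) / 0.2360 = 0.6644/0.2360 = 2.815 mg/L.
First-order decay: C = 2.815·exp(−k·t) = 2.815·0.2658 = 0.7482 mg/L.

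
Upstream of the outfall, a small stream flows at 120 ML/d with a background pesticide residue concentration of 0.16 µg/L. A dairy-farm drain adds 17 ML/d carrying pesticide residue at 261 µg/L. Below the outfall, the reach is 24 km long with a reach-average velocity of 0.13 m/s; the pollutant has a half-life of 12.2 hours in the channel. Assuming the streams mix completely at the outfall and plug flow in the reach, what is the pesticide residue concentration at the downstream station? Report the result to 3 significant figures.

After mixing, C = (120.0·0.1600 + 17.00·261.0) / 137.0 = 4456/137.0 = 32.53 µg/L.
Travel time t = 24·1000 / 0.13 = 184600 s = 51.28 h.
Half-life 12.2 h → k = ln 2 / 12.2 = 0.05682 h⁻¹ = 1.364 d⁻¹.
Decay over the reach: 32.53·exp(−kt) = 32.53·0.05428 = 1.766 µg/L.

1.77 µg/L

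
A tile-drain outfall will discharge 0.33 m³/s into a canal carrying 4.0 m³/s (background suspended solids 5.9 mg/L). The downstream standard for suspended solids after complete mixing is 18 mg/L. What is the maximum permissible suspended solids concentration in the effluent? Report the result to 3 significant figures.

165 mg/L

At the limit, (Qr·Cr + Qe·Cₑ)/(Qr + Qe) = 18:
Cₑ = (4.330·18 − 4.000·5.900) / 0.3300 = 164.7 mg/L.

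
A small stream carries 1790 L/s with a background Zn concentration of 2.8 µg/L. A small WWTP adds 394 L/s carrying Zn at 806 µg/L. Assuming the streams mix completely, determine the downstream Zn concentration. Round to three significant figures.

148 µg/L

Conservation of mass: C = (1790·2.800 + 394.0·806.0) / 2184 = 322600/2184 = 147.7 µg/L.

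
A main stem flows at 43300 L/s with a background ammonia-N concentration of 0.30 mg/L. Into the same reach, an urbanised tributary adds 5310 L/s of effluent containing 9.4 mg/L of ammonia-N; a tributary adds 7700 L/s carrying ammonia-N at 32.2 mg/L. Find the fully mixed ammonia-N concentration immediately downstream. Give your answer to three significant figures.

After mixing, C = (43300·0.3000 + 5310·9.400 + 7700·32.20) / 56310 = 310800/56310 = 5.520 mg/L.

5.52 mg/L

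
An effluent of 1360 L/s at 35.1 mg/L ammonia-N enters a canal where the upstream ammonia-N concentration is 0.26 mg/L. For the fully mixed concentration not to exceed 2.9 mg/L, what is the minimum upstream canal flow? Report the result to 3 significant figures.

16600 L/s

Set C_mix = 2.9: (Q·0.2600 + 1360·35.10) / (Q + 1360) = 2.9
→ Q = 1360·(35.10 − 2.9)/(2.9 − 0.2600) = 16590 L/s.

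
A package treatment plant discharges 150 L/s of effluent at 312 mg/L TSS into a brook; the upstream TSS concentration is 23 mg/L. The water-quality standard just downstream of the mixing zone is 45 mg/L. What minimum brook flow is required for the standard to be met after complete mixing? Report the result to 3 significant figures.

1820 L/s

Set C_mix = 45: (Q·23.00 + 150.0·312.0) / (Q + 150.0) = 45
→ Q = 150.0·(312.0 − 45)/(45 − 23.00) = 1820 L/s.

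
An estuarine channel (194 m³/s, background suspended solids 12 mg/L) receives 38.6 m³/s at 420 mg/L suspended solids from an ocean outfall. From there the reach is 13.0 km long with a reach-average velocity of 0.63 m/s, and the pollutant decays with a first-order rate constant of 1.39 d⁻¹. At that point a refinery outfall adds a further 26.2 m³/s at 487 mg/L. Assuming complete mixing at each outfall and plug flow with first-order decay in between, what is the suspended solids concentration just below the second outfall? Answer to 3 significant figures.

101 mg/L

After mixing, C = (194.0·12.00 + 38.60·420.0) / 232.6 = 18540/232.6 = 79.71 mg/L; combined flow 232.6 m³/s.
Travel time t = 13.0·1000 / 0.63 = 20630 s = 5.732 h.
Decay over the reach: 79.71·exp(−kt) = 79.71·0.7175 = 57.19 mg/L.
At the second outfall, C = (232.6·57.19 + 26.20·487.0) / (232.6 + 26.20) = 100.7 mg/L.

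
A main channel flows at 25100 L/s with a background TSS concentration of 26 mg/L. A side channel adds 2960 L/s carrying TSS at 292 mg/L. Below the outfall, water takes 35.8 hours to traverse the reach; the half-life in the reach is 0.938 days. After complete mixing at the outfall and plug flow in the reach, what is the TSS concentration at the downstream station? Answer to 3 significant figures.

Conservation of mass: C = (25100·26.00 + 2960·292.0) / 28060 = 1517000/28060 = 54.06 mg/L.
Half-life 0.938 d → k = ln 2 / 0.938 = 0.7390 d⁻¹.
After decay, C = 54.06 × e^(−kt) = 54.06 × 0.3321 = 17.95 mg/L.

18.0 mg/L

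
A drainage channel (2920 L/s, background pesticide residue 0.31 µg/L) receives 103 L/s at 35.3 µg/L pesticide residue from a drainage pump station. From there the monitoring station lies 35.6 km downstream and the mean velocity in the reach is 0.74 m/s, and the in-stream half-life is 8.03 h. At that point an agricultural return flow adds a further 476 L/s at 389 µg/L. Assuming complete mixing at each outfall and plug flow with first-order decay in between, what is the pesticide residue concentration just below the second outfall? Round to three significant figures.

53.3 µg/L

Flow-weighted average: C = (2920·0.3100 + 103.0·35.30) / 3023 = 4541/3023 = 1.502 µg/L; combined flow 3023 L/s.
Travel time t = 35.6·1000 / 0.74 = 48110 s = 13.36 h.
Half-life 8.03 h → k = ln 2 / 8.03 = 0.08632 h⁻¹ = 2.072 d⁻¹.
First-order decay: C = 1.502·exp(−k·t) = 1.502·0.3155 = 0.4740 µg/L.
Second outfall: C = (3023·0.4740 + 476.0·389.0)/3499 = 53.33 µg/L.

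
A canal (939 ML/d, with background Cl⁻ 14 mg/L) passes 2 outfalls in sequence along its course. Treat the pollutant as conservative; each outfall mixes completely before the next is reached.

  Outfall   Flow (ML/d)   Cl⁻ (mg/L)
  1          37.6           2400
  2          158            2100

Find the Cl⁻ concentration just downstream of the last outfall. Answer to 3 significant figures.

384 mg/L

Below outfall 1: Q → 976.6 ML/d, C = (939.0·14.00 + 37.60·2400)/976.6 = 105.9 mg/L.
Below outfall 2: Q → 1135 ML/d, C = (976.6·105.9 + 158.0·2100)/1135 = 383.6 mg/L.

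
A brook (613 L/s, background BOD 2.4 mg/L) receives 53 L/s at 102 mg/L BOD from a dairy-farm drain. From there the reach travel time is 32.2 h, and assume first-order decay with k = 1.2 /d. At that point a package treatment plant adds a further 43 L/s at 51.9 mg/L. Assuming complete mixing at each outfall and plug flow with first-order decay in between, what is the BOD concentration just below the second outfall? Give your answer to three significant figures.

5.09 mg/L

Flow-weighted average: C = (613.0·2.400 + 53.00·102.0) / 666.0 = 6877/666.0 = 10.33 mg/L; combined flow 666.0 L/s.
Decay over the reach: 10.33·exp(−kt) = 10.33·0.1999 = 2.064 mg/L.
Second outfall: C = (666.0·2.064 + 43.00·51.90)/709.0 = 5.087 mg/L.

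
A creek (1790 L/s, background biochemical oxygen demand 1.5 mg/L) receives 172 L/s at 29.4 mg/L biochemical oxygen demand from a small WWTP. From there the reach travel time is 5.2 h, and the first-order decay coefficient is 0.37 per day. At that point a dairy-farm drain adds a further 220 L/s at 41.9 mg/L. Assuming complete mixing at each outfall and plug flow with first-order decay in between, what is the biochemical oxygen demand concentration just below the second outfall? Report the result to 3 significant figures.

Conservation of mass: C = (1790·1.500 + 172.0·29.40) / 1962 = 7742/1962 = 3.946 mg/L; combined flow 1962 L/s.
First-order decay: C = 3.946·exp(−k·t) = 3.946·0.9230 = 3.642 mg/L.
At the second outfall, C = (1962·3.642 + 220.0·41.90) / (1962 + 220.0) = 7.499 mg/L.

7.50 mg/L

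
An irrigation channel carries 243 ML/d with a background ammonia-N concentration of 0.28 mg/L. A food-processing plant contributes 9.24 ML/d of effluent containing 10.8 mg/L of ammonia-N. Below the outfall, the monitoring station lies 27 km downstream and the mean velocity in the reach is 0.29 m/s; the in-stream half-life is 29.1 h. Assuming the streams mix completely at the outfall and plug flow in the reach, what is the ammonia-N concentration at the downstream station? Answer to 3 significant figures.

Flow-weighted average: C = (243.0·0.2800 + 9.240·10.80) / 252.2 = 167.8/252.2 = 0.6654 mg/L.
Travel time t = 27·1000 / 0.29 = 93100 s = 25.86 h.
Half-life 29.1 h → k = ln 2 / 29.1 = 0.02382 h⁻¹ = 0.5717 d⁻¹.
Decay over the reach: 0.6654·exp(−kt) = 0.6654·0.5401 = 0.3594 mg/L.

0.359 mg/L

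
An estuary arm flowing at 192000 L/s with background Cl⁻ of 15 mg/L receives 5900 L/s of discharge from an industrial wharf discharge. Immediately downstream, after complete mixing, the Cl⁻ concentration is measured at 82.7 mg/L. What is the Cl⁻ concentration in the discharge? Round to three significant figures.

2290 mg/L

Mass balance: 192000·15.00 + 5900·Cₑ = 197900·82.70
→ Cₑ = (197900·82.70 − 192000·15.00) / 5900 = 2286 mg/L.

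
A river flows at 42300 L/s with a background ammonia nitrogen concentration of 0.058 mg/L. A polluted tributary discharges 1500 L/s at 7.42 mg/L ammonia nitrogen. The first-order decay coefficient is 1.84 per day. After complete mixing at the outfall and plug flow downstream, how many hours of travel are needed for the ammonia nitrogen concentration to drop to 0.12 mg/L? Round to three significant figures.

Mixed concentration C = ΣQC/ΣQ = (42300·0.05800 + 1500·7.420) / 43800 = 13580/43800 = 0.3101 mg/L.
0.3101·exp(−k·t) = 0.12 → t = ln(0.3101/0.12)/k = 44580 s = 12.38 h.

12.4 h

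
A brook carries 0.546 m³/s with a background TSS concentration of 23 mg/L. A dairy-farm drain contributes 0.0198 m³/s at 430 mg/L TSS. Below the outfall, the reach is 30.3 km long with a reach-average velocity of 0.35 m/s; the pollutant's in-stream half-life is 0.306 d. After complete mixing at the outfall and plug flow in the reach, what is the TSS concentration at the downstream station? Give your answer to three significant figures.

Conservation of mass: C = (0.5460·23.00 + 0.01980·430.0) / 0.5658 = 21.07/0.5658 = 37.24 mg/L.
Travel time t = 30.3·1000 / 0.35 = 86570 s = 24.05 h.
Half-life 0.306 d → k = ln 2 / 0.306 = 2.265 d⁻¹.
First-order decay: C = 37.24·exp(−k·t) = 37.24·0.1033 = 3.849 mg/L.

3.85 mg/L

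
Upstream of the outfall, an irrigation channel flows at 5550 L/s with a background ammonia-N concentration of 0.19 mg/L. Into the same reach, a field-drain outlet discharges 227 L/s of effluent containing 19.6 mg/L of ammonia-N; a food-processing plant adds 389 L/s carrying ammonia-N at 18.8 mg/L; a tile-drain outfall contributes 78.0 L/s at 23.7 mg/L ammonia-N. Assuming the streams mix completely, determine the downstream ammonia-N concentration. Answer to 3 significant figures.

2.35 mg/L

Conservation of mass: C = (5550·0.1900 + 227.0·19.60 + 389.0·18.80 + 78.00·23.70) / 6244 = 14670/6244 = 2.349 mg/L.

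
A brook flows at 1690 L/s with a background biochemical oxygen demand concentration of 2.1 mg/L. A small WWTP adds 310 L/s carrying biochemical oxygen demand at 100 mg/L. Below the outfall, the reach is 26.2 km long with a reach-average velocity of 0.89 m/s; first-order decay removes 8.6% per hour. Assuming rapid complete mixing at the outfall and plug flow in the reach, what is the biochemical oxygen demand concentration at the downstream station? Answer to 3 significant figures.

8.28 mg/L

Mixed concentration C = ΣQC/ΣQ = (1690·2.100 + 310.0·100.0) / 2000 = 34550/2000 = 17.27 mg/L.
Travel time t = 26.2·1000 / 0.89 = 29440 s = 8.177 h.
8.6%/h lost → k = −ln(1 − 0.086) = 0.08992 h⁻¹.
Decay over the reach: 17.27·exp(−kt) = 17.27·0.4793 = 8.280 mg/L.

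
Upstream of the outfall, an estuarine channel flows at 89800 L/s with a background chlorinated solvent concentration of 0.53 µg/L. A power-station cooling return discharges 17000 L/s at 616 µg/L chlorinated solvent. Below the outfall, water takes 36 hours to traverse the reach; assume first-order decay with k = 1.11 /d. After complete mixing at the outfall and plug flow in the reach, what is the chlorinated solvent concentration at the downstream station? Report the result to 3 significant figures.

Flow-weighted average: C = (89800·0.5300 + 17000·616.0) / 106800 = 10520000/106800 = 98.50 µg/L.
First-order decay: C = 98.50·exp(−k·t) = 98.50·0.1892 = 18.63 µg/L.

18.6 µg/L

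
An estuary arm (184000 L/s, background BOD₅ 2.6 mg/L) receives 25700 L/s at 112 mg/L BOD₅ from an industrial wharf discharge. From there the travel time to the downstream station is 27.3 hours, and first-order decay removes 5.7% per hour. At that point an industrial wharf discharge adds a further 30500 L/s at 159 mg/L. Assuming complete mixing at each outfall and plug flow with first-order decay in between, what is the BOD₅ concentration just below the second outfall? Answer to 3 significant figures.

23.0 mg/L

After mixing, C = (184000·2.600 + 25700·112.0) / 209700 = 3357000/209700 = 16.01 mg/L; combined flow 209700 L/s.
5.7%/h lost → k = −ln(1 − 0.057) = 0.05869 h⁻¹.
Decay over the reach: 16.01·exp(−kt) = 16.01·0.2015 = 3.225 mg/L.
Second outfall: C = (209700·3.225 + 30500·159.0)/240200 = 23.00 mg/L.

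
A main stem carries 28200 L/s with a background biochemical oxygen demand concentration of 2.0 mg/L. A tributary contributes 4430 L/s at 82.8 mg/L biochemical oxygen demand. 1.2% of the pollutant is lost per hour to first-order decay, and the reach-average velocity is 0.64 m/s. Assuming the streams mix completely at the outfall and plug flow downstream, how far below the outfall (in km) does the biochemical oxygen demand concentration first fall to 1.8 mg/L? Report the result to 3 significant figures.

377 km

Conservation of mass: C = (28200·2.000 + 4430·82.80) / 32630 = 423200/32630 = 12.97 mg/L.
1.2%/h lost → k = −ln(1 − 0.012) = 0.01207 h⁻¹.
Set 12.97·exp(−k·t) = 1.8 → t = ln(12.97/1.8)/k = 588900 s = 163.6 h.
Distance = v·t = 0.64·588900 = 376900 m = 376.9 km.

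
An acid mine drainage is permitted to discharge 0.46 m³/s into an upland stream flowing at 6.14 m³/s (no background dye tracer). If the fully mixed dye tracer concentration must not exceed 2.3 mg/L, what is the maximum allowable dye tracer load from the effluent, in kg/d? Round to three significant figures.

Mass balance at the limit: 6.140·0 + 0.4600·Cₑ = 6.600·2.3 → Cₑ = 33.00 mg/L.
Load = 0.4600 m³/s × 33.00 g/m³ × 86 400 s/d = 1312 kg/d.

1310 kg/d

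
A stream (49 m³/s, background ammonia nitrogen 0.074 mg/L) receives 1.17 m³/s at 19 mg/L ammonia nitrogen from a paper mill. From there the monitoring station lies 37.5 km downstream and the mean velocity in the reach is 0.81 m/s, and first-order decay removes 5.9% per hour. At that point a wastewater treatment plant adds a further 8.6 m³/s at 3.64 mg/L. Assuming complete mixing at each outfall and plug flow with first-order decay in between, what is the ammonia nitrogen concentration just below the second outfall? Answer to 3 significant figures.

Mixed concentration C = ΣQC/ΣQ = (49.00·0.07400 + 1.170·19.00) / 50.17 = 25.86/50.17 = 0.5154 mg/L; combined flow 50.17 m³/s.
Travel time t = 37.5·1000 / 0.81 = 46300 s = 12.86 h.
5.9%/h lost → k = −ln(1 − 0.059) = 0.06081 h⁻¹.
Decay over the reach: 0.5154·exp(−kt) = 0.5154·0.4575 = 0.2358 mg/L.
Second outfall: C = (50.17·0.2358 + 8.600·3.640)/58.77 = 0.7339 mg/L.

0.734 mg/L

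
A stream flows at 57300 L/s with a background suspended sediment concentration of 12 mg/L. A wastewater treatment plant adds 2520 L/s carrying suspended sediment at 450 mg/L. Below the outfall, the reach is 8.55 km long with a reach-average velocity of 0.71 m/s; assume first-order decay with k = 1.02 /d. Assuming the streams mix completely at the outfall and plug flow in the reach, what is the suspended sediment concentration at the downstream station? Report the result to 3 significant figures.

26.4 mg/L

Conservation of mass: C = (57300·12.00 + 2520·450.0) / 59820 = 1822000/59820 = 30.45 mg/L.
Travel time t = 8.55·1000 / 0.71 = 12040 s = 3.345 h.
After decay, C = 30.45 × e^(−kt) = 30.45 × 0.8675 = 26.42 mg/L.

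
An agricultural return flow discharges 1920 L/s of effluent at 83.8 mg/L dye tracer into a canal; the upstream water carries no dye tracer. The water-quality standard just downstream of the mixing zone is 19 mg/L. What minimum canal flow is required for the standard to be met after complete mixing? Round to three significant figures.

Set C_mix = 19: (Q·0 + 1920·83.80) / (Q + 1920) = 19
→ Q = 1920·(83.80 − 19)/(19 − 0) = 6548 L/s.

6550 L/s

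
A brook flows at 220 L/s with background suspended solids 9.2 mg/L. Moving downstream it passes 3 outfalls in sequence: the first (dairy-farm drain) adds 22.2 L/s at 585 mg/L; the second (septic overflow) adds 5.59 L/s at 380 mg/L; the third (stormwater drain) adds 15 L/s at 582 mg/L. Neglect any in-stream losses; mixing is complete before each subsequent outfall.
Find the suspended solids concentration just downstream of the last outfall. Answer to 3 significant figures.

After outfall 1: Q = 220.0 + 22.20 = 242.2 L/s; C = (220.0·9.200 + 22.20·585.0)/242.2 = 61.98 mg/L.
After outfall 2: Q = 242.2 + 5.590 = 247.8 L/s; C = (242.2·61.98 + 5.590·380.0)/247.8 = 69.15 mg/L.
After outfall 3: Q = 247.8 + 15.00 = 262.8 L/s; C = (247.8·69.15 + 15.00·582.0)/262.8 = 98.43 mg/L.

98.4 mg/L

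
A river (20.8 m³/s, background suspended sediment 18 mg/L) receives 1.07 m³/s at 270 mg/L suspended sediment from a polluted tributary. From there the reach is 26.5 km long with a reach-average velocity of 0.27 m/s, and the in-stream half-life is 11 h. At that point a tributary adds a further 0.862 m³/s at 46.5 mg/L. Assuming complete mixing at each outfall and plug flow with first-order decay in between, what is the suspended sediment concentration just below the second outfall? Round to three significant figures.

Conservation of mass: C = (20.80·18.00 + 1.070·270.0) / 21.87 = 663.3/21.87 = 30.33 mg/L; combined flow 21.87 m³/s.
Travel time t = 26.5·1000 / 0.27 = 98150 s = 27.26 h.
Half-life 11 h → k = ln 2 / 11 = 0.06301 h⁻¹ = 1.512 d⁻¹.
Applying C = C₀e^(−kt): 30.33 × 0.1794 = 5.442 mg/L.
Second outfall: C = (21.87·5.442 + 0.8620·46.50)/22.73 = 6.999 mg/L.

7.00 mg/L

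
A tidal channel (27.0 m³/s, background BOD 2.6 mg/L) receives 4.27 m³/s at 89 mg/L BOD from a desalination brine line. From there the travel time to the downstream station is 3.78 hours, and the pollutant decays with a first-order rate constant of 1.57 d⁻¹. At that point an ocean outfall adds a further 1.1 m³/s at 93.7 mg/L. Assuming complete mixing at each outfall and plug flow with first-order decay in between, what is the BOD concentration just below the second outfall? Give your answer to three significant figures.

14.0 mg/L

After mixing, C = (27.00·2.600 + 4.270·89.00) / 31.27 = 450.2/31.27 = 14.40 mg/L; combined flow 31.27 m³/s.
First-order decay: C = 14.40·exp(−k·t) = 14.40·0.7809 = 11.24 mg/L.
Second outfall: C = (31.27·11.24 + 1.100·93.70)/32.37 = 14.05 mg/L.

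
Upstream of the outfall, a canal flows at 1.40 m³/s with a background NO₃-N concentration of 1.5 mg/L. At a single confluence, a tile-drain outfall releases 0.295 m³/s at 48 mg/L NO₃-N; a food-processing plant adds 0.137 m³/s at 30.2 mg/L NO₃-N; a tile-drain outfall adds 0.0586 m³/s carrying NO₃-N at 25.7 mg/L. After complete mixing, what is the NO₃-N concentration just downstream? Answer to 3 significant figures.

Conservation of mass: C = (1.400·1.500 + 0.2950·48.00 + 0.1370·30.20 + 0.05860·25.70) / 1.891 = 21.90/1.891 = 11.59 mg/L.

11.6 mg/L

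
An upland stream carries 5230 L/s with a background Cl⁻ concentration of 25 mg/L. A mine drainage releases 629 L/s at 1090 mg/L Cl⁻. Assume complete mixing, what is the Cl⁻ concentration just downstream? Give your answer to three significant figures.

139 mg/L

Mixed concentration C = ΣQC/ΣQ = (5230·25.00 + 629.0·1090) / 5859 = 816400/5859 = 139.3 mg/L.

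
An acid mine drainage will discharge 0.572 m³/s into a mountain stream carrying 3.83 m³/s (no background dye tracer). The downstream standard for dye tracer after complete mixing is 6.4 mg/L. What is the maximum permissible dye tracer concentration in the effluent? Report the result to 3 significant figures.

At the limit, (Qr·Cr + Qe·Cₑ)/(Qr + Qe) = 6.4:
Cₑ = (4.402·6.4 − 3.830·0) / 0.5720 = 49.25 mg/L.

49.3 mg/L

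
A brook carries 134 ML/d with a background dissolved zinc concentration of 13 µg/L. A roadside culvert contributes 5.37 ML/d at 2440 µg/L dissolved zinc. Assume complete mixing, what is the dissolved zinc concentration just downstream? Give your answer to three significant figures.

107 µg/L

After mixing, C = (134.0·13.00 + 5.370·2440) / 139.4 = 14840/139.4 = 106.5 µg/L.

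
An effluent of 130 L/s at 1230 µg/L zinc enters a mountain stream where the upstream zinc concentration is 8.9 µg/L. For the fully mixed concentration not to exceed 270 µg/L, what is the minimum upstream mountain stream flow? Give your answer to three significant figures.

478 L/s

Set C_mix = 270: (Q·8.900 + 130.0·1230) / (Q + 130.0) = 270
→ Q = 130.0·(1230 − 270)/(270 − 8.900) = 478.0 L/s.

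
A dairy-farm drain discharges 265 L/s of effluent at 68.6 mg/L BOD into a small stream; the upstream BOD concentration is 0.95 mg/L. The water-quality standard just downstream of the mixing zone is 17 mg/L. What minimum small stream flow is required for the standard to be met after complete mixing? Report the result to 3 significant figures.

852 L/s

Set C_mix = 17: (Q·0.9500 + 265.0·68.60) / (Q + 265.0) = 17
→ Q = 265.0·(68.60 − 17)/(17 − 0.9500) = 852.0 L/s.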